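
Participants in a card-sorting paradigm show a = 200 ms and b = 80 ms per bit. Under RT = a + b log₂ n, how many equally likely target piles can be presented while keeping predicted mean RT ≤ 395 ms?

5

Set 200 + 80·log₂ n ≤ 395 → log₂ n ≤ (395 − 200)/80 = 2.4375.
So n ≤ 2^2.4375 = 5.417; the largest integer n is 5.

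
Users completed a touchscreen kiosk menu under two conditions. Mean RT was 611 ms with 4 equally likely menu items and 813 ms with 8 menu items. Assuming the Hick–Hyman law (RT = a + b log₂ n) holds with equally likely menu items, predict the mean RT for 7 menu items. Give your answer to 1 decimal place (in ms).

RT is linear in log₂ n, so two points fix the line:
  b = (813 − 611) / (log₂ 8 − log₂ 4) = 202 / (3 − 2) = 202.000 ms/bit
  a = 611 − 202.000 × 2 = 207.000 ms
Then RT(7) = 207.000 + 202.000 × log₂ 7 = 207.000 + 202.000 × 2.8074 ≈ 774.086 ms.

774.1 ms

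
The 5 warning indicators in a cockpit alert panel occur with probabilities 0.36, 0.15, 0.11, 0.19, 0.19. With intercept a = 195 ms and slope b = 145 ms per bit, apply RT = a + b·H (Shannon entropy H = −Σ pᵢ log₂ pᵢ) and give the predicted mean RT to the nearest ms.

Entropy contributions −pᵢ log₂ pᵢ: 0.5306, 0.4105, 0.3503, 0.4552, 0.4552; sum H = 2.2019 bits.
RT = a + bH = 195 + 145·2.2019 = 514.28 ms.

514 ms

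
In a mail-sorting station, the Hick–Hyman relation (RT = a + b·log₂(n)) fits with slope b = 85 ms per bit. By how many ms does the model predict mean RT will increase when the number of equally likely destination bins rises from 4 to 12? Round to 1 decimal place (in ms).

The intercept a cancels: ΔRT = b·(log₂ n₂ − log₂ n₁) = b·log₂(n₂/n₁).
log₂(12) − log₂(4) = 3.5850 − 2 = 1.5850.
ΔRT = 85 × 1.5850 = 134.722 ms.

134.7 ms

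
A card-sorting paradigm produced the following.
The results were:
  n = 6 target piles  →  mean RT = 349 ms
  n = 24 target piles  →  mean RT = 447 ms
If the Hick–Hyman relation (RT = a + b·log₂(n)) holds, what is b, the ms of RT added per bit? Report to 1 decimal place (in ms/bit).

49.0 ms/bit

Slope: b = (447 − 349) / (log₂ 24 − log₂ 6) = 98/2.0000 = 49.000 ms/bit.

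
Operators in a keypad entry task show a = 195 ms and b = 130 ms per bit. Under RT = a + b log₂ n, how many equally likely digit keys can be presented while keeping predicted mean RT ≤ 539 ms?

130·log₂ n ≤ 539 − 195 = 344, giving log₂ n ≤ 2.6462 and n ≤ 6.260. The largest whole number is 6.

6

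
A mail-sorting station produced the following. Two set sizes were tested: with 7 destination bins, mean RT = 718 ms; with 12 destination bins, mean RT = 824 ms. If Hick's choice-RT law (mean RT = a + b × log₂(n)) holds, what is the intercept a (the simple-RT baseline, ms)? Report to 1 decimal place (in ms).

335.3 ms

Slope: b = (824 − 718) / (log₂ 12 − log₂ 7) = 106/0.7776 = 136.316 ms/bit.
a = RT₁ − b·log₂ n₁ = 718 − 136.316 × 2.8074 = 335.314 ms.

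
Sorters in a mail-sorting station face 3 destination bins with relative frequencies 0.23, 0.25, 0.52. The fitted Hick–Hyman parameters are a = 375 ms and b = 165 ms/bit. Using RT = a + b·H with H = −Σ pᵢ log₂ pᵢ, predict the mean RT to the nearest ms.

619 ms

H = 0.23·log₂(1/0.23) + 0.25·log₂(1/0.25) + 0.52·log₂(1/0.52) = 1.4782 bits.
RT = 375 + 165 × 1.4782 = 618.91 ms.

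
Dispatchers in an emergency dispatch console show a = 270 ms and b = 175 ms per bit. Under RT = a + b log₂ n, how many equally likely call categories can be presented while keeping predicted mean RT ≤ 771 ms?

Information budget: (771 − 270)/175 = 2.8629 bits, so n ≤ 2^2.8629 = 7.275 → at most 7.

7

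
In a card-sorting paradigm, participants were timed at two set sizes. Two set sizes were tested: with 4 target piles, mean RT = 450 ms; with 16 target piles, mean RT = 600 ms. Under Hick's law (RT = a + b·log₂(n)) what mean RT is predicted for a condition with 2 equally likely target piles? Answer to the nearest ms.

375 ms

Solve the two-equation system in a and b:
  b = (600 − 450) / (log₂ 16 − log₂ 4) = 150 / (4 − 2) = 75 ms/bit
  a = 450 − 75 × 2 = 300 ms
Then RT(2) = 300 + 75 × log₂ 2 = 300 + 75 × 1 ≈ 375.000 ms.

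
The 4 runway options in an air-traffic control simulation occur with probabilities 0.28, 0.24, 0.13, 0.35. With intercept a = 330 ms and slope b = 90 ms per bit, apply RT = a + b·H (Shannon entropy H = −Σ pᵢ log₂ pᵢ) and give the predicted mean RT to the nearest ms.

503 ms

H = 0.28·log₂(1/0.28) + 0.24·log₂(1/0.24) + 0.13·log₂(1/0.13) + 0.35·log₂(1/0.35) = 1.9211 bits.
RT = 330 + 90 × 1.9211 = 502.90 ms.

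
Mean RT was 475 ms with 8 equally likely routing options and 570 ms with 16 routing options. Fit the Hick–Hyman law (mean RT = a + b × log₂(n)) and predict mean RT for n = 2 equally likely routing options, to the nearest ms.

285 ms

With log₂ n on the abscissa the relation is linear; from the two conditions:
  b = (570 − 475) / (log₂ 16 − log₂ 8) = 95 / (4 − 3) = 95 ms/bit
  a = 475 − 95 × 3 = 190 ms
Then RT(2) = 190 + 95 × log₂ 2 = 190 + 95 × 1 ≈ 285.000 ms.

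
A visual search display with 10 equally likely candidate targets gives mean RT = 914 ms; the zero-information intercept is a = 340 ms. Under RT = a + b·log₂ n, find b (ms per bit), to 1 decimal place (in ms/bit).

172.8 ms/bit

log₂(10) = 3.3219 bits.
b = (RT − a)/log₂ n = (914 − 340) / 3.3219 = 172.791 ms/bit.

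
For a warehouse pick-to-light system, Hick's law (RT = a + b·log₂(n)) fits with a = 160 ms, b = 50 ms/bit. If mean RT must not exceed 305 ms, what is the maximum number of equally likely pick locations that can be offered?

Information budget: (305 − 160)/50 = 2.9000 bits, so n ≤ 2^2.9000 = 7.464 → at most 7.

7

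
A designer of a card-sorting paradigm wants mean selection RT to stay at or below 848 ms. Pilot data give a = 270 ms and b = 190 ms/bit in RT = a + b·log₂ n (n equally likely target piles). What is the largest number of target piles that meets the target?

Set 270 + 190·log₂ n ≤ 848 → log₂ n ≤ (848 − 270)/190 = 3.0421.
So n ≤ 2^3.0421 = 8.237; the largest integer n is 8.

8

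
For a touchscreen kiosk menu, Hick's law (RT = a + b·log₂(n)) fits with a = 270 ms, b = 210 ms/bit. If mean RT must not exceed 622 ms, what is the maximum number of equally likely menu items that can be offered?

3

Information budget: (622 − 270)/210 = 1.6762 bits, so n ≤ 2^1.6762 = 3.196 → at most 3.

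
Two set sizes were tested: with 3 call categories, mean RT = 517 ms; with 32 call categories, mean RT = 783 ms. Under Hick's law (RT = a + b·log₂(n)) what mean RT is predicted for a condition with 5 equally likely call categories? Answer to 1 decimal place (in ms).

Fit slope and intercept:
  b = (783 − 517) / (log₂ 32 − log₂ 3) = 266 / (5 − 1.5850) = 77.891 ms/bit
  a = 517 − 77.891 × 1.5850 = 393.546 ms
Then RT(5) = 393.546 + 77.891 × log₂ 5 = 393.546 + 77.891 × 2.3219 ≈ 574.403 ms.

574.4 ms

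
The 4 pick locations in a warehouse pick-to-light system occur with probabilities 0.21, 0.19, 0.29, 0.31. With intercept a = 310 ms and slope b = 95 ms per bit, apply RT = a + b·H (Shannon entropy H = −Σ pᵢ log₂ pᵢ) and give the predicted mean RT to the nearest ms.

497 ms

Entropy contributions −pᵢ log₂ pᵢ: 0.4728, 0.4552, 0.5179, 0.5238; sum H = 1.9697 bits.
RT = a + bH = 310 + 95·1.9697 = 497.13 ms.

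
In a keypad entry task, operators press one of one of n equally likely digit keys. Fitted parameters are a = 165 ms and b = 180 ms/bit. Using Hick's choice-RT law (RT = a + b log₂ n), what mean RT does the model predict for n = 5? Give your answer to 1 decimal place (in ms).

582.9 ms

log₂(5) = 2.3219 bits, so RT = 165 + 180 × 2.3219 ≈ 582.947 ms.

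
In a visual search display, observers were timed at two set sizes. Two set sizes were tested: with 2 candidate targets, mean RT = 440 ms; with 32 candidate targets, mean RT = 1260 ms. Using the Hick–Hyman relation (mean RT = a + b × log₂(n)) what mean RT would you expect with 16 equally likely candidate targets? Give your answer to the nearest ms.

1055 ms

Fit slope and intercept:
  b = (1260 − 440) / (log₂ 32 − log₂ 2) = 820 / (5 − 1) = 205 ms/bit
  a = 440 − 205 × 1 = 235 ms
Then RT(16) = 235 + 205 × log₂ 16 = 235 + 205 × 4 ≈ 1055.000 ms.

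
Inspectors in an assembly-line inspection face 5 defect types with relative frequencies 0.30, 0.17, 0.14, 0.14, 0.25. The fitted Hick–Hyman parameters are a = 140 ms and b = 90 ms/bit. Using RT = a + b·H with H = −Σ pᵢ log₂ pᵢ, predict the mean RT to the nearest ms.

342 ms

Entropy contributions −pᵢ log₂ pᵢ: 0.5211, 0.4346, 0.3971, 0.3971, 0.5000; sum H = 2.2499 bits.
RT = a + bH = 140 + 90·2.2499 = 342.49 ms.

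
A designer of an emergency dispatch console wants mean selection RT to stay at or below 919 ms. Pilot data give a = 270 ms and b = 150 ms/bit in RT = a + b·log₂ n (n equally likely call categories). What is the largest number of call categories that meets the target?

20

Information budget: (919 − 270)/150 = 4.3267 bits, so n ≤ 2^4.3267 = 20.066 → at most 20.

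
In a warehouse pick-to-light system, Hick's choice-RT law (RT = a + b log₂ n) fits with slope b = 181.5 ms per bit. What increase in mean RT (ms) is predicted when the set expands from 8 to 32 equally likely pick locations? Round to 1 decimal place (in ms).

363.0 ms

Only the slope matters, since a is common to both: ΔRT = b·log₂(n₂/n₁).
log₂(32) − log₂(8) = log₂(32/8) = log₂(4) = 2.
ΔRT = 181.5 × 2.0000 = 363.000 ms.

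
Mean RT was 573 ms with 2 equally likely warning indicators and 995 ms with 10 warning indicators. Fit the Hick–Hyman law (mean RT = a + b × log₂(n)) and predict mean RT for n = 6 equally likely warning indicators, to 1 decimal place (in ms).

861.1 ms

Solve the two-equation system in a and b:
  b = (995 − 573) / (log₂ 10 − log₂ 2) = 422 / (3.3219 − 1) = 181.746 ms/bit
  a = 573 − 181.746 × 1 = 391.254 ms
Then RT(6) = 391.254 + 181.746 × log₂ 6 = 391.254 + 181.746 × 2.5850 ≈ 861.060 ms.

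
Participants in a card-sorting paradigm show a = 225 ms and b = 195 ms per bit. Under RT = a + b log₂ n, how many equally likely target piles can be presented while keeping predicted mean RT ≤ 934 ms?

195·log₂ n ≤ 934 − 225 = 709, giving log₂ n ≤ 3.6359 and n ≤ 12.431. The largest whole number is 12.

12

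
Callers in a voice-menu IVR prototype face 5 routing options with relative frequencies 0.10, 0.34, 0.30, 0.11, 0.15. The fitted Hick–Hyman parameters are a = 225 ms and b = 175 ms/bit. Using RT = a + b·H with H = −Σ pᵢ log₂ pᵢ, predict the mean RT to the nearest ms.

H = 0.10·log₂(1/0.10) + 0.34·log₂(1/0.34) + 0.30·log₂(1/0.30) + 0.11·log₂(1/0.11) + 0.15·log₂(1/0.15) = 2.1433 bits.
RT = 225 + 175 × 2.1433 = 600.08 ms.

600 ms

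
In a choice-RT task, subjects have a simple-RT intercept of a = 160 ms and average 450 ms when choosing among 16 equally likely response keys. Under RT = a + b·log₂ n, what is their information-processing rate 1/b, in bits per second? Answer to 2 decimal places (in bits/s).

b = (450 − 160)/log₂ 16 = 290/4 = 72.500 ms per bit = 0.07250 s/bit; the reciprocal is 13.793 bits/s.

13.79 bits/s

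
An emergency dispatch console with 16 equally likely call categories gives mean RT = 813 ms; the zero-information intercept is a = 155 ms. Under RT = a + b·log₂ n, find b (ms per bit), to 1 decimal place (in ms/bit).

b = (813 − 155) / log₂(16) = 658 / 4 = 164.500 ms/bit.

164.5 ms/bit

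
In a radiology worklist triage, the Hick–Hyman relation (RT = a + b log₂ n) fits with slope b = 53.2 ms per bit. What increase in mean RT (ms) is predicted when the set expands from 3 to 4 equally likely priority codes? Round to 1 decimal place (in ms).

22.1 ms

Only the slope matters, since a is common to both: ΔRT = b·log₂(n₂/n₁).
log₂(4) − log₂(3) = 2 − 1.5850 = 0.4150.
ΔRT = 53.2 × 0.4150 = 22.080 ms.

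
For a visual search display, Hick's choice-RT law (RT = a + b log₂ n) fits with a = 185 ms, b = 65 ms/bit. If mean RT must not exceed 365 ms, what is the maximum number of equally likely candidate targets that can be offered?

Information budget: (365 − 185)/65 = 2.7692 bits, so n ≤ 2^2.7692 = 6.817 → at most 6.

6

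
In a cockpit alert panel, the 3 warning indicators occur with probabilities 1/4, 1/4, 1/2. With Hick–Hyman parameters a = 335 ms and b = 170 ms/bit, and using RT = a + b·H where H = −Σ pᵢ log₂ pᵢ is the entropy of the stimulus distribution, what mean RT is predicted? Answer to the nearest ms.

590 ms

Each term −pᵢ log₂ pᵢ: 0.25·2 + 0.25·2 + 0.5·1; summed, H = 1.500 bits.
Mean RT = a + bH = 335 + 170·1.500 = 590.00 ms.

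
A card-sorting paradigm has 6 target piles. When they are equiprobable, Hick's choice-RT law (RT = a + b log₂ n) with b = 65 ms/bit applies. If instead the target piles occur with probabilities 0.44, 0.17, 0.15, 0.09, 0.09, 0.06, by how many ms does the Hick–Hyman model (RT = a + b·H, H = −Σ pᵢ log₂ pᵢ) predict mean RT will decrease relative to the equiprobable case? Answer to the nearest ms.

Equiprobable entropy H₀ = log₂ 6 = 2.5850 bits.
Skewed entropy H = −Σ pᵢ log₂ pᵢ = 2.2351 bits.
ΔRT = b·(H₀ − H) = 65 × 0.3498 = 22.74 ms.

23 ms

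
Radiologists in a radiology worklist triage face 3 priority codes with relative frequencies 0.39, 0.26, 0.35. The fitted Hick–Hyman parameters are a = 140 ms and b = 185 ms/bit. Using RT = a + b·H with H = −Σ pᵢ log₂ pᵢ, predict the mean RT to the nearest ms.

430 ms

Entropy contributions −pᵢ log₂ pᵢ: 0.5298, 0.5053, 0.5301; sum H = 1.5652 bits.
RT = a + bH = 140 + 185·1.5652 = 429.56 ms.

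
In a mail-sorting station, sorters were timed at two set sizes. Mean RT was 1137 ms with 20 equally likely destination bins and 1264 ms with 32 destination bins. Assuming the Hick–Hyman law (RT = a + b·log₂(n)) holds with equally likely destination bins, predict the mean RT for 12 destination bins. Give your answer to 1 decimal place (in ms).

999.0 ms

Fit slope and intercept:
  b = (1264 − 1137) / (log₂ 32 − log₂ 20) = 127 / (5 − 4.3219) = 187.296 ms/bit
  a = 1137 − 187.296 × 4.3219 = 327.521 ms
Then RT(12) = 327.521 + 187.296 × log₂ 12 = 327.521 + 187.296 × 3.5850 ≈ 998.969 ms.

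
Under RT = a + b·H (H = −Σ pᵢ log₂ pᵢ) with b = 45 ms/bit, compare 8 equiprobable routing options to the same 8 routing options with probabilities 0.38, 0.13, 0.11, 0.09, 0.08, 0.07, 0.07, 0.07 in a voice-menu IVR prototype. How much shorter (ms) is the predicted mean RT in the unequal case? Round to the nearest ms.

15 ms

Equiprobable entropy H₀ = log₂ 8 = 3.0000 bits.
Skewed entropy H = −Σ pᵢ log₂ pᵢ = 2.6732 bits.
ΔRT = b·(H₀ − H) = 45 × 0.3268 = 14.71 ms.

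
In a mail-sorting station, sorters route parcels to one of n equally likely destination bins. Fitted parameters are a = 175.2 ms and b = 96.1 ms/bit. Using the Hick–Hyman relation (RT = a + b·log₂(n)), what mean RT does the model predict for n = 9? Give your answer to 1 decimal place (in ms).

log₂(9) = 3.1699 bits, so RT = 175.2 + 96.1 × 3.1699 ≈ 479.830 ms.

479.8 ms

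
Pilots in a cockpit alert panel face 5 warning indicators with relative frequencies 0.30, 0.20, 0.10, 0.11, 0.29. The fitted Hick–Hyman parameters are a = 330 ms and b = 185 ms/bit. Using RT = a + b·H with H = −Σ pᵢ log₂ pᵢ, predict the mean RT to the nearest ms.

734 ms

H = 0.30·log₂(1/0.30) + 0.20·log₂(1/0.20) + 0.10·log₂(1/0.10) + 0.11·log₂(1/0.11) + 0.29·log₂(1/0.29) = 2.1859 bits.
RT = 330 + 185 × 2.1859 = 734.38 ms.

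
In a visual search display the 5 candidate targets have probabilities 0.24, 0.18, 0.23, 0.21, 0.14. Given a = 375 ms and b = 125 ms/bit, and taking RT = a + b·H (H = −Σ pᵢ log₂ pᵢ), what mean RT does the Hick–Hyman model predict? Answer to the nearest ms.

662 ms

Entropy contributions −pᵢ log₂ pᵢ: 0.4941, 0.4453, 0.4877, 0.4728, 0.3971; sum H = 2.2970 bits.
RT = a + bH = 375 + 125·2.2970 = 662.13 ms.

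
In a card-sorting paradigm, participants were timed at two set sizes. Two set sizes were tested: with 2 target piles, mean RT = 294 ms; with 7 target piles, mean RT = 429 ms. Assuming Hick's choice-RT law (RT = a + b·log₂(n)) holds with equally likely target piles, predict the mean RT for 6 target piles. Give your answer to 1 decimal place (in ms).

412.4 ms

Solve the two-equation system in a and b:
  b = (429 − 294) / (log₂ 7 − log₂ 2) = 135 / (2.8074 − 1) = 74.695 ms/bit
  a = 294 − 74.695 × 1 = 219.305 ms
Then RT(6) = 219.305 + 74.695 × log₂ 6 = 219.305 + 74.695 × 2.5850 ≈ 412.388 ms.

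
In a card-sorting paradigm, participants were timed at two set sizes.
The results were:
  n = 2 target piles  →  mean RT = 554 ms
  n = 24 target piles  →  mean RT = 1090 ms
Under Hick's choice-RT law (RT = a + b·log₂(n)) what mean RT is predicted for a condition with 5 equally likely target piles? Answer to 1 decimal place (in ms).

RT is linear in log₂ n, so two points fix the line:
  b = (1090 − 554) / (log₂ 24 − log₂ 2) = 536 / (4.5850 − 1) = 149.513 ms/bit
  a = 554 − 149.513 × 1 = 404.487 ms
Then RT(5) = 404.487 + 149.513 × log₂ 5 = 404.487 + 149.513 × 2.3219 ≈ 751.646 ms.

751.6 ms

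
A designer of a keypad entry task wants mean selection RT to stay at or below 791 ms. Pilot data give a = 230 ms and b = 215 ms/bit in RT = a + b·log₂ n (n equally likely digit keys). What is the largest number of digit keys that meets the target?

6

Set 230 + 215·log₂ n ≤ 791 → log₂ n ≤ (791 − 230)/215 = 2.6093.
So n ≤ 2^2.6093 = 6.102; the largest integer n is 6.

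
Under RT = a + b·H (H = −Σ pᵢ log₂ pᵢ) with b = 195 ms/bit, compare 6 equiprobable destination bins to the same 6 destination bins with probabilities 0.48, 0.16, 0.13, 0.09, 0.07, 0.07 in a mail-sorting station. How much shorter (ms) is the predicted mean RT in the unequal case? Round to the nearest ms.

82 ms

Equiprobable entropy H₀ = log₂ 6 = 2.5850 bits.
Skewed entropy H = −Σ pᵢ log₂ pᵢ = 2.1637 bits.
ΔRT = b·(H₀ − H) = 195 × 0.4213 = 82.15 ms.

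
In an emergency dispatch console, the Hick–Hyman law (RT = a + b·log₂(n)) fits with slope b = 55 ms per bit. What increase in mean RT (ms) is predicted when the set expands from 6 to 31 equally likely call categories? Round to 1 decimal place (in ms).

Only the slope matters, since a is common to both: ΔRT = b·log₂(n₂/n₁).
log₂(31) − log₂(6) = 4.9542 − 2.5850 = 2.3692.
ΔRT = 55 × 2.3692 = 130.308 ms.

130.3 ms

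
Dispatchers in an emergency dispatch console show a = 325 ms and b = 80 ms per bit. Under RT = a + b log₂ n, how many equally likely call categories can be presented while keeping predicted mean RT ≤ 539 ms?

6

Information budget: (539 − 325)/80 = 2.6750 bits, so n ≤ 2^2.6750 = 6.386 → at most 6.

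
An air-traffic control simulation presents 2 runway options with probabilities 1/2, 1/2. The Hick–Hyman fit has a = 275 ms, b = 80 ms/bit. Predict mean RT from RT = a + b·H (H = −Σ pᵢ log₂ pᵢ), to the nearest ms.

355 ms

H = −Σ pᵢ log₂ pᵢ = 0.5·1 + 0.5·1 = 1.000 bits.
RT = 275 + 80 × 1.000 = 355.00 ms.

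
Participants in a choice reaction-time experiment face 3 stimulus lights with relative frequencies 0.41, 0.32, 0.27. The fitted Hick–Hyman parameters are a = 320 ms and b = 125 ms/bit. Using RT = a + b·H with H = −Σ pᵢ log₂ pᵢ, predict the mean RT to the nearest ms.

H = 0.41·log₂(1/0.41) + 0.32·log₂(1/0.32) + 0.27·log₂(1/0.27) = 1.5634 bits.
RT = 320 + 125 × 1.5634 = 515.43 ms.

515 ms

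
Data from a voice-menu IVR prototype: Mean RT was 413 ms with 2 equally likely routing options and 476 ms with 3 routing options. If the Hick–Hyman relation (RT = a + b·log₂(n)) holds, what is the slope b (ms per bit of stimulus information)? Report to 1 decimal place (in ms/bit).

107.7 ms/bit

The slope on a log₂ axis is (476 − 413) / (1.5850 − 1) = 107.699 ms/bit.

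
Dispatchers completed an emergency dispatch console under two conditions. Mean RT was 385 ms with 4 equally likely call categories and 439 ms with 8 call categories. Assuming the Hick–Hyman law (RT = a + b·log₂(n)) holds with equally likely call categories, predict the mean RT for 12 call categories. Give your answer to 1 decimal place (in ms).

470.6 ms

Solve the two-equation system in a and b:
  b = (439 − 385) / (log₂ 8 − log₂ 4) = 54 / (3 − 2) = 54.000 ms/bit
  a = 385 − 54.000 × 2 = 277.000 ms
Then RT(12) = 277.000 + 54.000 × log₂ 12 = 277.000 + 54.000 × 3.5850 ≈ 470.588 ms.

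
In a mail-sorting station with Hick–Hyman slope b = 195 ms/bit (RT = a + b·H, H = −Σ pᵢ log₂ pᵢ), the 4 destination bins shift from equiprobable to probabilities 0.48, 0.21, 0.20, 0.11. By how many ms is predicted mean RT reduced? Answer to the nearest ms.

The RT saving is b·ΔH. Equiprobable H₀ = log₂(4) = 2.0000 bits; with the given probabilities H = 1.7958 bits.
b·(H₀ − H) = 195 × (2.0000 − 1.7958) = 39.83 ms.

40 ms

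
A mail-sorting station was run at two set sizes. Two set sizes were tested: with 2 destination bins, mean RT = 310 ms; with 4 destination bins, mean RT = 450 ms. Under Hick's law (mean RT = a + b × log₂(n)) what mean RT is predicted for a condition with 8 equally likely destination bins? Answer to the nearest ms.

RT is linear in log₂ n, so two points fix the line:
  b = (450 − 310) / (log₂ 4 − log₂ 2) = 140 / (2 − 1) = 140 ms/bit
  a = 310 − 140 × 1 = 170 ms
Then RT(8) = 170 + 140 × log₂ 8 = 170 + 140 × 3 ≈ 590.000 ms.

590 ms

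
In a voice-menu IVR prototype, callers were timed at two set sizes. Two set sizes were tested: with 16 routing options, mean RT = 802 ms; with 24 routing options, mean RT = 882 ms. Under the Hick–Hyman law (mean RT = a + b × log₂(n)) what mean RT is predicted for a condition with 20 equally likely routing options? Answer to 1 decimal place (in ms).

846.0 ms

With log₂ n on the abscissa the relation is linear; from the two conditions:
  b = (882 − 802) / (log₂ 24 − log₂ 16) = 80 / (4.5850 − 4) = 136.761 ms/bit
  a = 802 − 136.761 × 4 = 254.956 ms
Then RT(20) = 254.956 + 136.761 × log₂ 20 = 254.956 + 136.761 × 4.3219 ≈ 846.027 ms.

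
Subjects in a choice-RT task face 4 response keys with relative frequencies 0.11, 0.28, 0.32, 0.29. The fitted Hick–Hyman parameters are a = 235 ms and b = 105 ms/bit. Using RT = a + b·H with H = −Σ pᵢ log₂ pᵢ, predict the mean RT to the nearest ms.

435 ms

H = 0.11·log₂(1/0.11) + 0.28·log₂(1/0.28) + 0.32·log₂(1/0.32) + 0.29·log₂(1/0.29) = 1.9084 bits.
RT = 235 + 105 × 1.9084 = 435.39 ms.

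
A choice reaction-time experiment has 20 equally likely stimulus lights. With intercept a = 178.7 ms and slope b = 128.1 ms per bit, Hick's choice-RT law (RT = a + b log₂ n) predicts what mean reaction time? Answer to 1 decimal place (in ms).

732.3 ms

log₂(20) = 4.3219 bits, so RT = 178.7 + 128.1 × 4.3219 ≈ 732.339 ms.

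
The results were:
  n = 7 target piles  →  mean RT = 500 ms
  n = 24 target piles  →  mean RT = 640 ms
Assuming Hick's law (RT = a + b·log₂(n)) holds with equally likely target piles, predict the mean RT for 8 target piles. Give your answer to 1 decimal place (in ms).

RT is linear in log₂ n, so two points fix the line:
  b = (640 − 500) / (log₂ 24 − log₂ 7) = 140 / (4.5850 − 2.8074) = 78.758 ms/bit
  a = 500 − 78.758 × 2.8074 = 278.900 ms
Then RT(8) = 278.900 + 78.758 × log₂ 8 = 278.900 + 78.758 × 3 ≈ 515.172 ms.

515.2 ms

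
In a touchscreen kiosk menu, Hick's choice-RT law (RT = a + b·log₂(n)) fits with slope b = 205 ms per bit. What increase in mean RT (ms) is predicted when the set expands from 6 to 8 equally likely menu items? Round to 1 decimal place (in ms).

85.1 ms

ΔRT = (a + b log₂ n₂) − (a + b log₂ n₁) = b·(log₂ n₂ − log₂ n₁).
log₂(8) − log₂(6) = 3 − 2.5850 = 0.4150.
ΔRT = 205 × 0.4150 = 85.083 ms.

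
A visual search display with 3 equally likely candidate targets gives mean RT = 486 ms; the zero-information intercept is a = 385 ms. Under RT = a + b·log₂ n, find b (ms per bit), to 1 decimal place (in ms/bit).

63.7 ms/bit

b = (486 − 385) / log₂(3) = 101 / 1.5850 = 63.724 ms/bit.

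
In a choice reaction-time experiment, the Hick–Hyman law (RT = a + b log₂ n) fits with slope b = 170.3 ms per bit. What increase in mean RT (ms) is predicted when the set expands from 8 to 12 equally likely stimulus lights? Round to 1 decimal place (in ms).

99.6 ms

Only the slope matters, since a is common to both: ΔRT = b·log₂(n₂/n₁).
log₂(12) − log₂(8) = 3.5850 − 3 = 0.5850.
ΔRT = 170.3 × 0.5850 = 99.619 ms.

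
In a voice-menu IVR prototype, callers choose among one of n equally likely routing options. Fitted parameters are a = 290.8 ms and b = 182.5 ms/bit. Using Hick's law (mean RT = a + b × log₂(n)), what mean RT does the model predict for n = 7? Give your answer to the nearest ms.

log₂(7) = 2.8074 bits, so RT = 290.8 + 182.5 × 2.8074 ≈ 803.142 ms.

803 ms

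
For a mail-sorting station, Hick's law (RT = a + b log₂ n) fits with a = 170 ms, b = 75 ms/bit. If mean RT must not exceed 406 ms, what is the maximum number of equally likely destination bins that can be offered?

8

Information budget: (406 − 170)/75 = 3.1467 bits, so n ≤ 2^3.1467 = 8.856 → at most 8.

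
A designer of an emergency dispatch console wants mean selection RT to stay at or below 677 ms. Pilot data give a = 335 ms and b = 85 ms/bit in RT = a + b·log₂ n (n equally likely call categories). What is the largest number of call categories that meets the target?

16

85·log₂ n ≤ 677 − 335 = 342, giving log₂ n ≤ 4.0235 and n ≤ 16.263. The largest whole number is 16.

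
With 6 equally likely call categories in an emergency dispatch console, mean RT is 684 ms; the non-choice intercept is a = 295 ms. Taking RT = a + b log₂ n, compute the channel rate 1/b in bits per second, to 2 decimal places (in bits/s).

Choice component = 684 − 295 = 389 ms over log₂(6) = 2.5850 bits.
b = 389 / 2.5850 = 150.486 ms/bit, so 1/b = 6.645 bits/s.

6.65 bits/s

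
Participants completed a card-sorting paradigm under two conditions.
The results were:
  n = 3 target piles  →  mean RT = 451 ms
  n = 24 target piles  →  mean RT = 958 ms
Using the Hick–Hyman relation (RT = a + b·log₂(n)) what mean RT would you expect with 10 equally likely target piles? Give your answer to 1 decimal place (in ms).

Fit slope and intercept:
  b = (958 − 451) / (log₂ 24 − log₂ 3) = 507 / (4.5850 − 1.5850) = 169.000 ms/bit
  a = 451 − 169.000 × 1.5850 = 183.141 ms
Then RT(10) = 183.141 + 169.000 × log₂ 10 = 183.141 + 169.000 × 3.3219 ≈ 744.547 ms.

744.5 ms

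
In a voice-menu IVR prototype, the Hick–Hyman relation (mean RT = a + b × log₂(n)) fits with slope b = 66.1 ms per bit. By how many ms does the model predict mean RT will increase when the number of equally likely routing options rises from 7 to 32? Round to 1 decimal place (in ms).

144.9 ms

The intercept a cancels: ΔRT = b·(log₂ n₂ − log₂ n₁) = b·log₂(n₂/n₁).
log₂(32) − log₂(7) = 5 − 2.8074 = 2.1926.
ΔRT = 66.1 × 2.1926 = 144.934 ms.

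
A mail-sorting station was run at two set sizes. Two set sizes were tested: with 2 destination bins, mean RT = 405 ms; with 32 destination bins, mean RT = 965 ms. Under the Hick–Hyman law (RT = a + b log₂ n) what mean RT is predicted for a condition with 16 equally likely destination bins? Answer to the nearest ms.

RT is linear in log₂ n, so two points fix the line:
  b = (965 − 405) / (log₂ 32 − log₂ 2) = 560 / (5 − 1) = 140 ms/bit
  a = 405 − 140 × 1 = 265 ms
Then RT(16) = 265 + 140 × log₂ 16 = 265 + 140 × 4 ≈ 825.000 ms.

825 ms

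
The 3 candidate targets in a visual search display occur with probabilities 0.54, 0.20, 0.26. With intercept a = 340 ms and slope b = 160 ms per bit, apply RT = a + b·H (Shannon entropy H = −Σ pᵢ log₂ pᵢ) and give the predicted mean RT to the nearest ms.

H = 0.54·log₂(1/0.54) + 0.20·log₂(1/0.20) + 0.26·log₂(1/0.26) = 1.4497 bits.
RT = 340 + 160 × 1.4497 = 571.95 ms.

572 ms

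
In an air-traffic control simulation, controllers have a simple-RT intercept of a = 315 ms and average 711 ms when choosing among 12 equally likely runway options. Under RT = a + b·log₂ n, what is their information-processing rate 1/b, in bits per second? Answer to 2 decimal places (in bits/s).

Choice component = 711 − 315 = 396 ms over log₂(12) = 3.5850 bits.
b = 396 / 3.5850 = 110.461 ms/bit, so 1/b = 9.053 bits/s.

9.05 bits/s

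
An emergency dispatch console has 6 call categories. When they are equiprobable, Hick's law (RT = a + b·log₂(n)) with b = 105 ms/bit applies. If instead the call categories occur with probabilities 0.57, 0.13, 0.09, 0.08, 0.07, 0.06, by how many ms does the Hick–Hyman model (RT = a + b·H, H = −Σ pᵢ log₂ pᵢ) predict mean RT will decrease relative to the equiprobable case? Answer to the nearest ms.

66 ms

Equiprobable entropy H₀ = log₂ 6 = 2.5850 bits.
Skewed entropy H = −Σ pᵢ log₂ pᵢ = 1.9611 bits.
ΔRT = b·(H₀ − H) = 105 × 0.6238 = 65.50 ms.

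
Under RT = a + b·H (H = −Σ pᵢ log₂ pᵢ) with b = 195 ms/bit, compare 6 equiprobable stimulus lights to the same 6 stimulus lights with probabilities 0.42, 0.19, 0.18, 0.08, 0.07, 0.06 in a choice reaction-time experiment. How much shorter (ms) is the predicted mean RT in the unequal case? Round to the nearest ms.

69 ms

Equiprobable entropy H₀ = log₂ 6 = 2.5850 bits.
Skewed entropy H = −Σ pᵢ log₂ pᵢ = 2.2298 bits.
ΔRT = b·(H₀ − H) = 195 × 0.3552 = 69.26 ms.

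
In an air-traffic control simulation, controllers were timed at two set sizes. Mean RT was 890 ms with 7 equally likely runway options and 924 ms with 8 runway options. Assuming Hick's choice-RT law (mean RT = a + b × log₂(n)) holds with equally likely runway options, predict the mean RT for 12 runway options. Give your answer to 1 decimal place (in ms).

1027.2 ms

Fit slope and intercept:
  b = (924 − 890) / (log₂ 8 − log₂ 7) = 34 / (3 − 2.8074) = 176.490 ms/bit
  a = 890 − 176.490 × 2.8074 = 394.529 ms
Then RT(12) = 394.529 + 176.490 × log₂ 12 = 394.529 + 176.490 × 3.5850 ≈ 1027.240 ms.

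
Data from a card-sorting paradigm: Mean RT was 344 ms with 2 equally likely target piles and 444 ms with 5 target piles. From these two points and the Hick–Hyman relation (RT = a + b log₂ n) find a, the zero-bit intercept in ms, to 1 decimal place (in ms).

268.4 ms

The slope on a log₂ axis is (444 − 344) / (2.3219 − 1) = 75.647 ms/bit.
a = RT₁ − b·log₂ n₁ = 344 − 75.647 × 1 = 268.353 ms.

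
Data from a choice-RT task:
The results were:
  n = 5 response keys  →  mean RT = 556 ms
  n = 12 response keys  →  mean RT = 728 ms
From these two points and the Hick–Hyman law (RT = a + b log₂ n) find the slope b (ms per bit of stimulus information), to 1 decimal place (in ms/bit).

The slope on a log₂ axis is (728 − 556) / (3.5850 − 2.3219) = 136.180 ms/bit.

136.2 ms/bit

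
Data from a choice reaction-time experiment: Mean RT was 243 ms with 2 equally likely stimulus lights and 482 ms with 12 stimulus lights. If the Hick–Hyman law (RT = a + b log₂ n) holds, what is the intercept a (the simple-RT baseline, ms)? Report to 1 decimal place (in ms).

150.5 ms

The slope on a log₂ axis is (482 − 243) / (3.5850 − 1) = 92.458 ms/bit.
a = RT₁ − b·log₂ n₁ = 243 − 92.458 × 1 = 150.542 ms.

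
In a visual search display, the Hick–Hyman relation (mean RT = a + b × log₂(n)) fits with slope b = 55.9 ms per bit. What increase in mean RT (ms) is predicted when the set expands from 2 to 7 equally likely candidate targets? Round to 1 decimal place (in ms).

ΔRT = (a + b log₂ n₂) − (a + b log₂ n₁) = b·(log₂ n₂ − log₂ n₁).
log₂(7) − log₂(2) = 2.8074 − 1 = 1.8074.
ΔRT = 55.9 × 1.8074 = 101.031 ms.

101.0 ms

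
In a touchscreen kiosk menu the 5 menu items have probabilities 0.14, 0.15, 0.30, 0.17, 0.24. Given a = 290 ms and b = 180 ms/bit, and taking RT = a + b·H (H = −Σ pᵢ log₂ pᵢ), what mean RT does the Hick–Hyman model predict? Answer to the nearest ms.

696 ms

H = 0.14·log₂(1/0.14) + 0.15·log₂(1/0.15) + 0.30·log₂(1/0.30) + 0.17·log₂(1/0.17) + 0.24·log₂(1/0.24) = 2.2575 bits.
RT = 290 + 180 × 2.2575 = 696.34 ms.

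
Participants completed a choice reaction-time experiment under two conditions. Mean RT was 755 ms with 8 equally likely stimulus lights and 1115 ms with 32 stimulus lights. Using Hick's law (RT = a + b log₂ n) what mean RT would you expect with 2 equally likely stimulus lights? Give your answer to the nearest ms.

With log₂ n on the abscissa the relation is linear; from the two conditions:
  b = (1115 − 755) / (log₂ 32 − log₂ 8) = 360 / (5 − 3) = 180 ms/bit
  a = 755 − 180 × 3 = 215 ms
Then RT(2) = 215 + 180 × log₂ 2 = 215 + 180 × 1 ≈ 395.000 ms.

395 ms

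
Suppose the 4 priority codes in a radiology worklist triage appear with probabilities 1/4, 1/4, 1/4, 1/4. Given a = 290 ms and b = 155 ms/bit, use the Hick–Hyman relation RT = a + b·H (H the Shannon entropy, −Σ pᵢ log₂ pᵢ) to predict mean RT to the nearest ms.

600 ms

H = −Σ pᵢ log₂ pᵢ = 0.25·2 + 0.25·2 + 0.25·2 + 0.25·2 = 2.000 bits.
RT = 290 + 155 × 2.000 = 600.00 ms.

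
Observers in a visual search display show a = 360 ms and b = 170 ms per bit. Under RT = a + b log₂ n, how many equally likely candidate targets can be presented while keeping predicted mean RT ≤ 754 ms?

4

Information budget: (754 − 360)/170 = 2.3176 bits, so n ≤ 2^2.3176 = 4.985 → at most 4.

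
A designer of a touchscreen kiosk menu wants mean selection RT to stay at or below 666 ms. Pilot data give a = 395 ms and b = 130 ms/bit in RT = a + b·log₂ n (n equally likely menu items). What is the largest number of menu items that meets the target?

4

Set 395 + 130·log₂ n ≤ 666 → log₂ n ≤ (666 − 395)/130 = 2.0846.
So n ≤ 2^2.0846 = 4.242; the largest integer n is 4.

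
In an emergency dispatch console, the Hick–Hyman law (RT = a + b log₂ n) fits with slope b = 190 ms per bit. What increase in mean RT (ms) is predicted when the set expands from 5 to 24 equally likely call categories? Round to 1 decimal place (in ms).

430.0 ms

The intercept a cancels: ΔRT = b·(log₂ n₂ − log₂ n₁) = b·log₂(n₂/n₁).
log₂(24) − log₂(5) = 4.5850 − 2.3219 = 2.2630.
ΔRT = 190 × 2.2630 = 429.977 ms.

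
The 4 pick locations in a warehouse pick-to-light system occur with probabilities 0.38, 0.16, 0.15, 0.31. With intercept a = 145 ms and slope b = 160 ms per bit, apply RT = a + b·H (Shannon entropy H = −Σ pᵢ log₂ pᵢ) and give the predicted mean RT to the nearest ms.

447 ms

H = 0.38·log₂(1/0.38) + 0.16·log₂(1/0.16) + 0.15·log₂(1/0.15) + 0.31·log₂(1/0.31) = 1.8878 bits.
RT = 145 + 160 × 1.8878 = 447.05 ms.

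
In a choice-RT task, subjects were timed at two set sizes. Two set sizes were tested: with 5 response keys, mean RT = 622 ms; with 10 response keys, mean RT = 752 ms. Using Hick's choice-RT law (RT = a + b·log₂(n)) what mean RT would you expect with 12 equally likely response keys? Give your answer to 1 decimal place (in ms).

786.2 ms

With log₂ n on the abscissa the relation is linear; from the two conditions:
  b = (752 − 622) / (log₂ 10 − log₂ 5) = 130 / (3.3219 − 2.3219) = 130.000 ms/bit
  a = 622 − 130.000 × 2.3219 = 320.149 ms
Then RT(12) = 320.149 + 130.000 × log₂ 12 = 320.149 + 130.000 × 3.5850 ≈ 786.194 ms.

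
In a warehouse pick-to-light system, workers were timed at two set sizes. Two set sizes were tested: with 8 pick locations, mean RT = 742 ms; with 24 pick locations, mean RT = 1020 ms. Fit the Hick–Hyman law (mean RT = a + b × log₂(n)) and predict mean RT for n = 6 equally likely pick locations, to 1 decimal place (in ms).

With log₂ n on the abscissa the relation is linear; from the two conditions:
  b = (1020 − 742) / (log₂ 24 − log₂ 8) = 278 / (4.5850 − 3) = 175.398 ms/bit
  a = 742 − 175.398 × 3 = 215.805 ms
Then RT(6) = 215.805 + 175.398 × log₂ 6 = 215.805 + 175.398 × 2.5850 ≈ 669.203 ms.

669.2 ms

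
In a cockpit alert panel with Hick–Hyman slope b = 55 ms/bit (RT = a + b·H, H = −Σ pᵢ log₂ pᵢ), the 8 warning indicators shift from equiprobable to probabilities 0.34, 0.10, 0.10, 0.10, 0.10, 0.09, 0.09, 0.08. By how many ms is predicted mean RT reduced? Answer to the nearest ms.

12 ms

Equiprobable entropy H₀ = log₂ 8 = 3.0000 bits.
Skewed entropy H = −Σ pᵢ log₂ pᵢ = 2.7748 bits.
ΔRT = b·(H₀ − H) = 55 × 0.2252 = 12.39 ms.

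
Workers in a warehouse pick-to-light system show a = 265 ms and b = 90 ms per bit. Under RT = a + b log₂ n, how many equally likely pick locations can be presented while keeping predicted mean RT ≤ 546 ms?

Set 265 + 90·log₂ n ≤ 546 → log₂ n ≤ (546 − 265)/90 = 3.1222.
So n ≤ 2^3.1222 = 8.707; the largest integer n is 8.

8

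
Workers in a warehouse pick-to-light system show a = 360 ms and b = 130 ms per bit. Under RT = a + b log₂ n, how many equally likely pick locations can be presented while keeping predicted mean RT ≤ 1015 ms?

32

130·log₂ n ≤ 1015 − 360 = 655, giving log₂ n ≤ 5.0385 and n ≤ 32.865. The largest whole number is 32.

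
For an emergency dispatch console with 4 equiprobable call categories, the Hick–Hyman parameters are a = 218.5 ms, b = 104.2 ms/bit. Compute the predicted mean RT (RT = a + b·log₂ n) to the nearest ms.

log₂(4) = 2 bits, so RT = 218.5 + 104.2 × 2 ≈ 426.900 ms.

427 ms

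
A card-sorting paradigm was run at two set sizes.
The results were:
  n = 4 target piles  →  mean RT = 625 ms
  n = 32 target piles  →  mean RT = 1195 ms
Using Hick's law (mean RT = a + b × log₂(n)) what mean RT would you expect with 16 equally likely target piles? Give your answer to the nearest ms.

Solve the two-equation system in a and b:
  b = (1195 − 625) / (log₂ 32 − log₂ 4) = 570 / (5 − 2) = 190 ms/bit
  a = 625 − 190 × 2 = 245 ms
Then RT(16) = 245 + 190 × log₂ 16 = 245 + 190 × 4 ≈ 1005.000 ms.

1005 ms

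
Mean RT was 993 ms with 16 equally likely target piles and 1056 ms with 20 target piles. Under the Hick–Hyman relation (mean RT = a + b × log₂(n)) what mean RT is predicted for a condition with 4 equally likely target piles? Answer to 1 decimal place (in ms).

With log₂ n on the abscissa the relation is linear; from the two conditions:
  b = (1056 − 993) / (log₂ 20 − log₂ 16) = 63 / (4.3219 − 4) = 195.696 ms/bit
  a = 993 − 195.696 × 4 = 210.217 ms
Then RT(4) = 210.217 + 195.696 × log₂ 4 = 210.217 + 195.696 × 2 ≈ 601.608 ms.

601.6 ms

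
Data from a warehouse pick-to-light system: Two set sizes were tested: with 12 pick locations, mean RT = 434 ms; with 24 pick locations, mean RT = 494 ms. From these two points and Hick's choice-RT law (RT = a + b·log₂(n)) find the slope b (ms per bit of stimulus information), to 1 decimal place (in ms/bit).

60.0 ms/bit

The slope on a log₂ axis is (494 − 434) / (4.5850 − 3.5850) = 60.000 ms/bit.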